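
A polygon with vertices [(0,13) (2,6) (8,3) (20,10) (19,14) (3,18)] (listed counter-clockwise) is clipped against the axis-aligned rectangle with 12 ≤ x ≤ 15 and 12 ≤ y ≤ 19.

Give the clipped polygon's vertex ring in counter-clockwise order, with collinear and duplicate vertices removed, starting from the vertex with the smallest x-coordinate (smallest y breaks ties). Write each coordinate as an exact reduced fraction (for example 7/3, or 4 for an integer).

1. After x ≥ 12: [(12,16/3) (20,10) (19,14) (12,63/4)]
2. After x ≤ 15: [(12,16/3) (15,85/12) (15,15) (12,63/4)]
3. After y ≥ 12: [(12,12) (15,12) (15,15) (12,63/4)]
4. After y ≤ 19: [(12,12) (15,12) (15,15) (12,63/4)]
5. Canonical ring: [(12,12) (15,12) (15,15) (12,63/4)]

Clipped polygon: [(12,12) (15,12) (15,15) (12,63/4)]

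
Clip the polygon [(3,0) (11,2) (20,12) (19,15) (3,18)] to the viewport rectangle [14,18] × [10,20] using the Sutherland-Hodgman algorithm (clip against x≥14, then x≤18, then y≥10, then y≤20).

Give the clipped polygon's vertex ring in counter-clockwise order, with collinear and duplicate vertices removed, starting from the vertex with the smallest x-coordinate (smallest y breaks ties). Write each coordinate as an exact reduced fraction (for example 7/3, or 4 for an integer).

Clipped polygon: [(14,10) (18,10) (18,243/16) (14,255/16)]

1. After x ≥ 14: [(14,16/3) (20,12) (19,15) (14,255/16)]
2. After x ≤ 18: [(14,16/3) (18,88/9) (18,243/16) (14,255/16)]
3. After y ≥ 10: [(14,10) (18,10) (18,243/16) (14,255/16)]
4. After y ≤ 20: [(14,10) (18,10) (18,243/16) (14,255/16)]
5. Canonical ring: [(14,10) (18,10) (18,243/16) (14,255/16)]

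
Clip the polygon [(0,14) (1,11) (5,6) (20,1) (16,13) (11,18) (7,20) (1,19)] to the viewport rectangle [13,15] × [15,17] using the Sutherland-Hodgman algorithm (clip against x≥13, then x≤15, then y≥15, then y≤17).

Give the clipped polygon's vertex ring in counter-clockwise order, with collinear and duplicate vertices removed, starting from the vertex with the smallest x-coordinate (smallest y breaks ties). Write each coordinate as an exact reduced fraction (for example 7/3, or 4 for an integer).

Clipped polygon: [(13,15) (14,15) (13,16)]

1. After x ≥ 13: [(13,10/3) (20,1) (16,13) (13,16)]
2. After x ≤ 15: [(13,10/3) (15,8/3) (15,14) (13,16)]
3. After y ≥ 15: [(13,15) (14,15) (13,16)]
4. After y ≤ 17: [(13,15) (14,15) (13,16)]
5. Canonical ring: [(13,15) (14,15) (13,16)]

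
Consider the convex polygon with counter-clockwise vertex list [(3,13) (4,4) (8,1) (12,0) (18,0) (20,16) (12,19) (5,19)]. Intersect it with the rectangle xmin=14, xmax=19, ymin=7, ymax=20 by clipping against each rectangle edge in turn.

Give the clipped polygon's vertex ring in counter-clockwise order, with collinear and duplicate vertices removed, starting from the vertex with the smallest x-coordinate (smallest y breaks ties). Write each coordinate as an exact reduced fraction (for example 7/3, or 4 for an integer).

1. After x ≥ 14: [(14,0) (18,0) (20,16) (14,73/4)]
2. After x ≤ 19: [(14,0) (18,0) (19,8) (19,131/8) (14,73/4)]
3. After y ≥ 7: [(14,7) (151/8,7) (19,8) (19,131/8) (14,73/4)]
4. After y ≤ 20: [(14,7) (151/8,7) (19,8) (19,131/8) (14,73/4)]
5. Canonical ring: [(14,7) (151/8,7) (19,8) (19,131/8) (14,73/4)]

Clipped polygon: [(14,7) (151/8,7) (19,8) (19,131/8) (14,73/4)]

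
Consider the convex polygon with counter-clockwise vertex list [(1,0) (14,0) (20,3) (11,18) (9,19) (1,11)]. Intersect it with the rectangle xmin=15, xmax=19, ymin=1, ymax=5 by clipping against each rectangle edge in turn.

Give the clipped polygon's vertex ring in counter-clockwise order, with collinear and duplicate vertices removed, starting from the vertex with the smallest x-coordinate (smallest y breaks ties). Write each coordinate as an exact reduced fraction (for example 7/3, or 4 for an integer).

Clipped polygon: [(15,1) (16,1) (19,5/2) (19,14/3) (94/5,5) (15,5)]

1. After x ≥ 15: [(15,1/2) (20,3) (15,34/3)]
2. After x ≤ 19: [(15,1/2) (19,5/2) (19,14/3) (15,34/3)]
3. After y ≥ 1: [(15,1) (16,1) (19,5/2) (19,14/3) (15,34/3)]
4. After y ≤ 5: [(15,5) (15,1) (16,1) (19,5/2) (19,14/3) (94/5,5)]
5. Canonical ring: [(15,1) (16,1) (19,5/2) (19,14/3) (94/5,5) (15,5)]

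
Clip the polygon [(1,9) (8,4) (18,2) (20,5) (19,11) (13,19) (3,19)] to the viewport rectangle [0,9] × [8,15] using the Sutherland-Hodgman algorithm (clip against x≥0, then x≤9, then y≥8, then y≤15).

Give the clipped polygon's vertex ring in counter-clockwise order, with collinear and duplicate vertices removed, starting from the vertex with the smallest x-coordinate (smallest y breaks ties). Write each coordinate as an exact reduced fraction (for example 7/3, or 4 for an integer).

Clipped polygon: [(1,9) (12/5,8) (9,8) (9,15) (11/5,15)]

1. After x ≥ 0: [(1,9) (8,4) (18,2) (20,5) (19,11) (13,19) (3,19)]
2. After x ≤ 9: [(1,9) (8,4) (9,19/5) (9,19) (3,19)]
3. After y ≥ 8: [(1,9) (12/5,8) (9,8) (9,19) (3,19)]
4. After y ≤ 15: [(11/5,15) (1,9) (12/5,8) (9,8) (9,15)]
5. Canonical ring: [(1,9) (12/5,8) (9,8) (9,15) (11/5,15)]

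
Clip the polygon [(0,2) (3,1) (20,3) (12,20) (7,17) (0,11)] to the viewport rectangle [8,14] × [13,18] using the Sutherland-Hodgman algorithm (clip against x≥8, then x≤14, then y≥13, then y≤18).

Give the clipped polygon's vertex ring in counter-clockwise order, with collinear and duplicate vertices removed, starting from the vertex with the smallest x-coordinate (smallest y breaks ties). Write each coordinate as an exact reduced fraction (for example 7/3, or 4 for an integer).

Clipped polygon: [(8,13) (14,13) (14,63/4) (220/17,18) (26/3,18) (8,88/5)]

1. After x ≥ 8: [(8,27/17) (20,3) (12,20) (8,88/5)]
2. After x ≤ 14: [(8,27/17) (14,39/17) (14,63/4) (12,20) (8,88/5)]
3. After y ≥ 13: [(8,13) (14,13) (14,63/4) (12,20) (8,88/5)]
4. After y ≤ 18: [(8,13) (14,13) (14,63/4) (220/17,18) (26/3,18) (8,88/5)]
5. Canonical ring: [(8,13) (14,13) (14,63/4) (220/17,18) (26/3,18) (8,88/5)]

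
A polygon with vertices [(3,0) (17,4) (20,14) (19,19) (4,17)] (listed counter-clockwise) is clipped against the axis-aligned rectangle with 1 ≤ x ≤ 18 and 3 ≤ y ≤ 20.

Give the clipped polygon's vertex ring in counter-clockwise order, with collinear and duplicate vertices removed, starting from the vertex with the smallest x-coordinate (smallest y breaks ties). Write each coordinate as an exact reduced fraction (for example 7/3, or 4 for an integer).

Clipped polygon: [(54/17,3) (27/2,3) (17,4) (18,22/3) (18,283/15) (4,17)]

1. After x ≥ 1: [(3,0) (17,4) (20,14) (19,19) (4,17)]
2. After x ≤ 18: [(3,0) (17,4) (18,22/3) (18,283/15) (4,17)]
3. After y ≥ 3: [(54/17,3) (27/2,3) (17,4) (18,22/3) (18,283/15) (4,17)]
4. After y ≤ 20: [(54/17,3) (27/2,3) (17,4) (18,22/3) (18,283/15) (4,17)]
5. Canonical ring: [(54/17,3) (27/2,3) (17,4) (18,22/3) (18,283/15) (4,17)]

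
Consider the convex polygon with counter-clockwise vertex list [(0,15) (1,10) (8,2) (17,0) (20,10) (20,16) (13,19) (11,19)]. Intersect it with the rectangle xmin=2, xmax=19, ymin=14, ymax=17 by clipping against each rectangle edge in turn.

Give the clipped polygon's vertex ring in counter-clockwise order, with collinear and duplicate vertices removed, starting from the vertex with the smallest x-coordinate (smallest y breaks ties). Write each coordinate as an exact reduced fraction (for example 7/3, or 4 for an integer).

Clipped polygon: [(2,14) (19,14) (19,115/7) (53/3,17) (11/2,17) (2,173/11)]

1. After x ≥ 2: [(2,173/11) (2,62/7) (8,2) (17,0) (20,10) (20,16) (13,19) (11,19)]
2. After x ≤ 19: [(2,173/11) (2,62/7) (8,2) (17,0) (19,20/3) (19,115/7) (13,19) (11,19)]
3. After y ≥ 14: [(2,173/11) (2,14) (19,14) (19,115/7) (13,19) (11,19)]
4. After y ≤ 17: [(11/2,17) (2,173/11) (2,14) (19,14) (19,115/7) (53/3,17)]
5. Canonical ring: [(2,14) (19,14) (19,115/7) (53/3,17) (11/2,17) (2,173/11)]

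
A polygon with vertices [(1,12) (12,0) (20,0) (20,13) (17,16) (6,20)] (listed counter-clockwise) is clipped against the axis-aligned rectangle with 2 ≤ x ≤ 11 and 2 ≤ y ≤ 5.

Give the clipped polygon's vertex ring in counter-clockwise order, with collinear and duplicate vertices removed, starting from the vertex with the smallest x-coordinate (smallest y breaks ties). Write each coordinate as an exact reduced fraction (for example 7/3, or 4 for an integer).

Clipped polygon: [(89/12,5) (61/6,2) (11,2) (11,5)]

1. After x ≥ 2: [(2,68/5) (2,120/11) (12,0) (20,0) (20,13) (17,16) (6,20)]
2. After x ≤ 11: [(2,68/5) (2,120/11) (11,12/11) (11,200/11) (6,20)]
3. After y ≥ 2: [(2,68/5) (2,120/11) (61/6,2) (11,2) (11,200/11) (6,20)]
4. After y ≤ 5: [(89/12,5) (61/6,2) (11,2) (11,5)]
5. Canonical ring: [(89/12,5) (61/6,2) (11,2) (11,5)]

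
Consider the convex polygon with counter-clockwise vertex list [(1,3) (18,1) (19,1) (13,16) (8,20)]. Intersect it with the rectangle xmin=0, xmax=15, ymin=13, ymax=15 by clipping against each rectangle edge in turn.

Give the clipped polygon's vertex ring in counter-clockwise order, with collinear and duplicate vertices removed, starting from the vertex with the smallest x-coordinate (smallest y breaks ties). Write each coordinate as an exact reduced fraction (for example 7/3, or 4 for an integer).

1. After x ≥ 0: [(1,3) (18,1) (19,1) (13,16) (8,20)]
2. After x ≤ 15: [(1,3) (15,23/17) (15,11) (13,16) (8,20)]
3. After y ≥ 13: [(87/17,13) (71/5,13) (13,16) (8,20)]
4. After y ≤ 15: [(101/17,15) (87/17,13) (71/5,13) (67/5,15)]
5. Canonical ring: [(87/17,13) (71/5,13) (67/5,15) (101/17,15)]

Clipped polygon: [(87/17,13) (71/5,13) (67/5,15) (101/17,15)]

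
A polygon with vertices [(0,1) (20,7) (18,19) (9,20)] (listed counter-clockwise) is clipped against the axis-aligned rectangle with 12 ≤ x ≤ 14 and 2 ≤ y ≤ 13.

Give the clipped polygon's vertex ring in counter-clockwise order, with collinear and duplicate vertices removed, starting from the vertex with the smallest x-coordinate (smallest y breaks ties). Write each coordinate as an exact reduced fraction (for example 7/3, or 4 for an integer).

Clipped polygon: [(12,23/5) (14,26/5) (14,13) (12,13)]

1. After x ≥ 12: [(12,23/5) (20,7) (18,19) (12,59/3)]
2. After x ≤ 14: [(12,23/5) (14,26/5) (14,175/9) (12,59/3)]
3. After y ≥ 2: [(12,23/5) (14,26/5) (14,175/9) (12,59/3)]
4. After y ≤ 13: [(12,13) (12,23/5) (14,26/5) (14,13)]
5. Canonical ring: [(12,23/5) (14,26/5) (14,13) (12,13)]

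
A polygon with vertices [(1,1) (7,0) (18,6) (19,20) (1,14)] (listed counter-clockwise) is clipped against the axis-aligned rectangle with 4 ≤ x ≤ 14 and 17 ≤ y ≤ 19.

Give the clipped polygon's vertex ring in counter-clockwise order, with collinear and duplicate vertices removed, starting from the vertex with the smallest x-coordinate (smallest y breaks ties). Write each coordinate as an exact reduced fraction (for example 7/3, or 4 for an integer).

1. After x ≥ 4: [(4,1/2) (7,0) (18,6) (19,20) (4,15)]
2. After x ≤ 14: [(4,1/2) (7,0) (14,42/11) (14,55/3) (4,15)]
3. After y ≥ 17: [(14,17) (14,55/3) (10,17)]
4. After y ≤ 19: [(14,17) (14,55/3) (10,17)]
5. Canonical ring: [(10,17) (14,17) (14,55/3)]

Clipped polygon: [(10,17) (14,17) (14,55/3)]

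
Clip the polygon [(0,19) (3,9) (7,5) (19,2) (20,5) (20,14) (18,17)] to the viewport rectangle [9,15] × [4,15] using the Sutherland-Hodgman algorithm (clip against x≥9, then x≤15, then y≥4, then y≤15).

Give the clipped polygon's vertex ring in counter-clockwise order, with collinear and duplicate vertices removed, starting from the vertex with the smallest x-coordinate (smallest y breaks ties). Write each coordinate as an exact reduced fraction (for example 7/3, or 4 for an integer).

Clipped polygon: [(9,9/2) (11,4) (15,4) (15,15) (9,15)]

1. After x ≥ 9: [(9,18) (9,9/2) (19,2) (20,5) (20,14) (18,17)]
2. After x ≤ 15: [(15,52/3) (9,18) (9,9/2) (15,3)]
3. After y ≥ 4: [(15,4) (15,52/3) (9,18) (9,9/2) (11,4)]
4. After y ≤ 15: [(15,4) (15,15) (9,15) (9,9/2) (11,4)]
5. Canonical ring: [(9,9/2) (11,4) (15,4) (15,15) (9,15)]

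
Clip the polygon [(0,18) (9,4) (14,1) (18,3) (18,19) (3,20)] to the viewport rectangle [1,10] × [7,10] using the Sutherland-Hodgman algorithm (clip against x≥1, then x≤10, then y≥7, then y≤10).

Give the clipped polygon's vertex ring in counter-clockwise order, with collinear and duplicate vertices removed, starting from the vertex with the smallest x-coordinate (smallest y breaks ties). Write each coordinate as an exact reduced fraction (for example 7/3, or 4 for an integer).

1. After x ≥ 1: [(1,56/3) (1,148/9) (9,4) (14,1) (18,3) (18,19) (3,20)]
2. After x ≤ 10: [(1,56/3) (1,148/9) (9,4) (10,17/5) (10,293/15) (3,20)]
3. After y ≥ 7: [(1,56/3) (1,148/9) (99/14,7) (10,7) (10,293/15) (3,20)]
4. After y ≤ 10: [(36/7,10) (99/14,7) (10,7) (10,10)]
5. Canonical ring: [(36/7,10) (99/14,7) (10,7) (10,10)]

Clipped polygon: [(36/7,10) (99/14,7) (10,7) (10,10)]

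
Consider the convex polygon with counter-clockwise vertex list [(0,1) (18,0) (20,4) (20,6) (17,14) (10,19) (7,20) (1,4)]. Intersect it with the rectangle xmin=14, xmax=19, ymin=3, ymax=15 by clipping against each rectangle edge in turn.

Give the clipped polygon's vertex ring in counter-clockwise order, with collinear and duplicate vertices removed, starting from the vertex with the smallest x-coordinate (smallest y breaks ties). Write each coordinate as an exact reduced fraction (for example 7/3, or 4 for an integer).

Clipped polygon: [(14,3) (19,3) (19,26/3) (17,14) (78/5,15) (14,15)]

1. After x ≥ 14: [(14,2/9) (18,0) (20,4) (20,6) (17,14) (14,113/7)]
2. After x ≤ 19: [(14,2/9) (18,0) (19,2) (19,26/3) (17,14) (14,113/7)]
3. After y ≥ 3: [(14,3) (19,3) (19,26/3) (17,14) (14,113/7)]
4. After y ≤ 15: [(14,15) (14,3) (19,3) (19,26/3) (17,14) (78/5,15)]
5. Canonical ring: [(14,3) (19,3) (19,26/3) (17,14) (78/5,15) (14,15)]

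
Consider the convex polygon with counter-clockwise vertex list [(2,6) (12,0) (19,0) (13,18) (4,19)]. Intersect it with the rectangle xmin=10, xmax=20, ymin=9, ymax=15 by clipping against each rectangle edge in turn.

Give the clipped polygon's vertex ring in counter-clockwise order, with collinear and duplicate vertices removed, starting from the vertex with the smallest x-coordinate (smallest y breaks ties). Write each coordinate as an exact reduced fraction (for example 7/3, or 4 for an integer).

Clipped polygon: [(10,9) (16,9) (14,15) (10,15)]

1. After x ≥ 10: [(10,6/5) (12,0) (19,0) (13,18) (10,55/3)]
2. After x ≤ 20: [(10,6/5) (12,0) (19,0) (13,18) (10,55/3)]
3. After y ≥ 9: [(10,9) (16,9) (13,18) (10,55/3)]
4. After y ≤ 15: [(10,15) (10,9) (16,9) (14,15)]
5. Canonical ring: [(10,9) (16,9) (14,15) (10,15)]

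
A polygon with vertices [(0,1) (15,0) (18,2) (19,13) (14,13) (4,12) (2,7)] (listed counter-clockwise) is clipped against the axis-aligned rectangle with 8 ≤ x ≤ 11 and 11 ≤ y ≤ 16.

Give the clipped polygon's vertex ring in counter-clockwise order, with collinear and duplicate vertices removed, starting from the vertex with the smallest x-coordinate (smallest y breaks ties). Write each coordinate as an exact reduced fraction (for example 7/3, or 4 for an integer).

Clipped polygon: [(8,11) (11,11) (11,127/10) (8,62/5)]

1. After x ≥ 8: [(8,7/15) (15,0) (18,2) (19,13) (14,13) (8,62/5)]
2. After x ≤ 11: [(8,7/15) (11,4/15) (11,127/10) (8,62/5)]
3. After y ≥ 11: [(8,11) (11,11) (11,127/10) (8,62/5)]
4. After y ≤ 16: [(8,11) (11,11) (11,127/10) (8,62/5)]
5. Canonical ring: [(8,11) (11,11) (11,127/10) (8,62/5)]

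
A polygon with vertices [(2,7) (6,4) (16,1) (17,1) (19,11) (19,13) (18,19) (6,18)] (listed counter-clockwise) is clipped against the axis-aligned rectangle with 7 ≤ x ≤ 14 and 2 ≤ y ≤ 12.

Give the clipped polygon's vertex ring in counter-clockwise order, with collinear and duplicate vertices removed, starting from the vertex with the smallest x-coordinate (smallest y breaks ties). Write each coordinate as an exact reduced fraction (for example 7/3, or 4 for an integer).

Clipped polygon: [(7,37/10) (38/3,2) (14,2) (14,12) (7,12)]

1. After x ≥ 7: [(7,37/10) (16,1) (17,1) (19,11) (19,13) (18,19) (7,217/12)]
2. After x ≤ 14: [(7,37/10) (14,8/5) (14,56/3) (7,217/12)]
3. After y ≥ 2: [(7,37/10) (38/3,2) (14,2) (14,56/3) (7,217/12)]
4. After y ≤ 12: [(7,12) (7,37/10) (38/3,2) (14,2) (14,12)]
5. Canonical ring: [(7,37/10) (38/3,2) (14,2) (14,12) (7,12)]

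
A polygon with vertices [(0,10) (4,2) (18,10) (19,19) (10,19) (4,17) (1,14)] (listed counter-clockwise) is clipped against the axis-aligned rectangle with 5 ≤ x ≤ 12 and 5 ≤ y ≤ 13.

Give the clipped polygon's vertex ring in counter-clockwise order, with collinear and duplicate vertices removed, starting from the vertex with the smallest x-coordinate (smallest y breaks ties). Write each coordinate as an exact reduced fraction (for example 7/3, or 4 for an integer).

Clipped polygon: [(5,5) (37/4,5) (12,46/7) (12,13) (5,13)]

1. After x ≥ 5: [(5,18/7) (18,10) (19,19) (10,19) (5,52/3)]
2. After x ≤ 12: [(5,18/7) (12,46/7) (12,19) (10,19) (5,52/3)]
3. After y ≥ 5: [(5,5) (37/4,5) (12,46/7) (12,19) (10,19) (5,52/3)]
4. After y ≤ 13: [(5,13) (5,5) (37/4,5) (12,46/7) (12,13)]
5. Canonical ring: [(5,5) (37/4,5) (12,46/7) (12,13) (5,13)]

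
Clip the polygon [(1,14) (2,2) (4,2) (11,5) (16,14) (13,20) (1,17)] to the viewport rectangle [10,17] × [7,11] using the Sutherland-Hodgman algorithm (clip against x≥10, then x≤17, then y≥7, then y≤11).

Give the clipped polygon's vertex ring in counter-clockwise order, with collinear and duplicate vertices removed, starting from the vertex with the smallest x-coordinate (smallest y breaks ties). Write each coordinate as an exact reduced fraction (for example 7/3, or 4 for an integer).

1. After x ≥ 10: [(10,32/7) (11,5) (16,14) (13,20) (10,77/4)]
2. After x ≤ 17: [(10,32/7) (11,5) (16,14) (13,20) (10,77/4)]
3. After y ≥ 7: [(10,7) (109/9,7) (16,14) (13,20) (10,77/4)]
4. After y ≤ 11: [(10,11) (10,7) (109/9,7) (43/3,11)]
5. Canonical ring: [(10,7) (109/9,7) (43/3,11) (10,11)]

Clipped polygon: [(10,7) (109/9,7) (43/3,11) (10,11)]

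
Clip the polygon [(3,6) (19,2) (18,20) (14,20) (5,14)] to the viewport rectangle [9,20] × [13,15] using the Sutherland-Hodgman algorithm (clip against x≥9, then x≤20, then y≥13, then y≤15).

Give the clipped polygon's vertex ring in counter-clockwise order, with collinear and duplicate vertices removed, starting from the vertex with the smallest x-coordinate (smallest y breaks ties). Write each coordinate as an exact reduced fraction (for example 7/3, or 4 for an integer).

Clipped polygon: [(9,13) (331/18,13) (329/18,15) (9,15)]

1. After x ≥ 9: [(9,9/2) (19,2) (18,20) (14,20) (9,50/3)]
2. After x ≤ 20: [(9,9/2) (19,2) (18,20) (14,20) (9,50/3)]
3. After y ≥ 13: [(9,13) (331/18,13) (18,20) (14,20) (9,50/3)]
4. After y ≤ 15: [(9,15) (9,13) (331/18,13) (329/18,15)]
5. Canonical ring: [(9,13) (331/18,13) (329/18,15) (9,15)]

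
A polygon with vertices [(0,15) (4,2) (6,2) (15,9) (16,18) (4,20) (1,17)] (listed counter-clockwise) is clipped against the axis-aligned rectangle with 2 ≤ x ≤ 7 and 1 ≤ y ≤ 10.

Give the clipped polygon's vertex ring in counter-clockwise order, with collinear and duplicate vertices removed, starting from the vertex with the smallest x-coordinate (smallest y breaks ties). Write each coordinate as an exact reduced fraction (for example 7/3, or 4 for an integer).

Clipped polygon: [(2,17/2) (4,2) (6,2) (7,25/9) (7,10) (2,10)]

1. After x ≥ 2: [(2,17/2) (4,2) (6,2) (15,9) (16,18) (4,20) (2,18)]
2. After x ≤ 7: [(2,17/2) (4,2) (6,2) (7,25/9) (7,39/2) (4,20) (2,18)]
3. After y ≥ 1: [(2,17/2) (4,2) (6,2) (7,25/9) (7,39/2) (4,20) (2,18)]
4. After y ≤ 10: [(2,10) (2,17/2) (4,2) (6,2) (7,25/9) (7,10)]
5. Canonical ring: [(2,17/2) (4,2) (6,2) (7,25/9) (7,10) (2,10)]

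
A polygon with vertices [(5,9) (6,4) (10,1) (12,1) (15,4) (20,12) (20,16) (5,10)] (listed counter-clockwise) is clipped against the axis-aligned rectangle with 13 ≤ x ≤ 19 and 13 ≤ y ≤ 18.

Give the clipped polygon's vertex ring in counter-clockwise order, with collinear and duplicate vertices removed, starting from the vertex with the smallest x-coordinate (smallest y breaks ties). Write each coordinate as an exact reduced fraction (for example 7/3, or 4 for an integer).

1. After x ≥ 13: [(13,2) (15,4) (20,12) (20,16) (13,66/5)]
2. After x ≤ 19: [(13,2) (15,4) (19,52/5) (19,78/5) (13,66/5)]
3. After y ≥ 13: [(13,13) (19,13) (19,78/5) (13,66/5)]
4. After y ≤ 18: [(13,13) (19,13) (19,78/5) (13,66/5)]
5. Canonical ring: [(13,13) (19,13) (19,78/5) (13,66/5)]

Clipped polygon: [(13,13) (19,13) (19,78/5) (13,66/5)]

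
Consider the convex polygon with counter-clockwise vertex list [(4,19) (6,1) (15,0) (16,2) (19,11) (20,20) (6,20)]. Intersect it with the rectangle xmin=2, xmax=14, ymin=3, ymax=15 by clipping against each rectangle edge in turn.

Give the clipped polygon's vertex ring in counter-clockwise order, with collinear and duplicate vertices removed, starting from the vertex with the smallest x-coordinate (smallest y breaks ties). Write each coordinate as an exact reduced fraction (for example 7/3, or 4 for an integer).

1. After x ≥ 2: [(4,19) (6,1) (15,0) (16,2) (19,11) (20,20) (6,20)]
2. After x ≤ 14: [(4,19) (6,1) (14,1/9) (14,20) (6,20)]
3. After y ≥ 3: [(4,19) (52/9,3) (14,3) (14,20) (6,20)]
4. After y ≤ 15: [(40/9,15) (52/9,3) (14,3) (14,15)]
5. Canonical ring: [(40/9,15) (52/9,3) (14,3) (14,15)]

Clipped polygon: [(40/9,15) (52/9,3) (14,3) (14,15)]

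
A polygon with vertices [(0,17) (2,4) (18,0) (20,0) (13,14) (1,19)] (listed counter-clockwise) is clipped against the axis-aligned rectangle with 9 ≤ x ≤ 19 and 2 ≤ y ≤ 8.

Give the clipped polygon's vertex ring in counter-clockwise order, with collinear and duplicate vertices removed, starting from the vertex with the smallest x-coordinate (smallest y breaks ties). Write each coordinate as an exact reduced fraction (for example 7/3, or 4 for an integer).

Clipped polygon: [(9,9/4) (10,2) (19,2) (16,8) (9,8)]

1. After x ≥ 9: [(9,9/4) (18,0) (20,0) (13,14) (9,47/3)]
2. After x ≤ 19: [(9,9/4) (18,0) (19,0) (19,2) (13,14) (9,47/3)]
3. After y ≥ 2: [(9,9/4) (10,2) (19,2) (19,2) (13,14) (9,47/3)]
4. After y ≤ 8: [(9,8) (9,9/4) (10,2) (19,2) (19,2) (16,8)]
5. Canonical ring: [(9,9/4) (10,2) (19,2) (16,8) (9,8)]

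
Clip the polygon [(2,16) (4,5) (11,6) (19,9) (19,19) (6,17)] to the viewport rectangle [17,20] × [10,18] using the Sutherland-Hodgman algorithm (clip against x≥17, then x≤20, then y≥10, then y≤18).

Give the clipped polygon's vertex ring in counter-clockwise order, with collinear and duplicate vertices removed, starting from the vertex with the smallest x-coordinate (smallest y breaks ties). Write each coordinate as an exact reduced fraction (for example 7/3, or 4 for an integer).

Clipped polygon: [(17,10) (19,10) (19,18) (17,18)]

1. After x ≥ 17: [(17,33/4) (19,9) (19,19) (17,243/13)]
2. After x ≤ 20: [(17,33/4) (19,9) (19,19) (17,243/13)]
3. After y ≥ 10: [(17,10) (19,10) (19,19) (17,243/13)]
4. After y ≤ 18: [(17,18) (17,10) (19,10) (19,18)]
5. Canonical ring: [(17,10) (19,10) (19,18) (17,18)]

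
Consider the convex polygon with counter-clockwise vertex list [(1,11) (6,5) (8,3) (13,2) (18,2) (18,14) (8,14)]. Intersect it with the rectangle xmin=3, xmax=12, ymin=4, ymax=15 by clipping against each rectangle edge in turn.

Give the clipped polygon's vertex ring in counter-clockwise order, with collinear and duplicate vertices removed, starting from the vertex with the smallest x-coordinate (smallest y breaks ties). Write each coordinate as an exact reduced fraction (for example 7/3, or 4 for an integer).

Clipped polygon: [(3,43/5) (6,5) (7,4) (12,4) (12,14) (8,14) (3,83/7)]

1. After x ≥ 3: [(3,83/7) (3,43/5) (6,5) (8,3) (13,2) (18,2) (18,14) (8,14)]
2. After x ≤ 12: [(3,83/7) (3,43/5) (6,5) (8,3) (12,11/5) (12,14) (8,14)]
3. After y ≥ 4: [(3,83/7) (3,43/5) (6,5) (7,4) (12,4) (12,14) (8,14)]
4. After y ≤ 15: [(3,83/7) (3,43/5) (6,5) (7,4) (12,4) (12,14) (8,14)]
5. Canonical ring: [(3,43/5) (6,5) (7,4) (12,4) (12,14) (8,14) (3,83/7)]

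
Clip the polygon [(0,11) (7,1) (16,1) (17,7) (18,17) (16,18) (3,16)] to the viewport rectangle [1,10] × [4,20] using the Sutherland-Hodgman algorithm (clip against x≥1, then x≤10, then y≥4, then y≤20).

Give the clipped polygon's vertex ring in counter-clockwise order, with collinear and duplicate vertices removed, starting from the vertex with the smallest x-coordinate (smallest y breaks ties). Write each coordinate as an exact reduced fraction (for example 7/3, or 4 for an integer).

Clipped polygon: [(1,67/7) (49/10,4) (10,4) (10,222/13) (3,16) (1,38/3)]

1. After x ≥ 1: [(1,38/3) (1,67/7) (7,1) (16,1) (17,7) (18,17) (16,18) (3,16)]
2. After x ≤ 10: [(1,38/3) (1,67/7) (7,1) (10,1) (10,222/13) (3,16)]
3. After y ≥ 4: [(1,38/3) (1,67/7) (49/10,4) (10,4) (10,222/13) (3,16)]
4. After y ≤ 20: [(1,38/3) (1,67/7) (49/10,4) (10,4) (10,222/13) (3,16)]
5. Canonical ring: [(1,67/7) (49/10,4) (10,4) (10,222/13) (3,16) (1,38/3)]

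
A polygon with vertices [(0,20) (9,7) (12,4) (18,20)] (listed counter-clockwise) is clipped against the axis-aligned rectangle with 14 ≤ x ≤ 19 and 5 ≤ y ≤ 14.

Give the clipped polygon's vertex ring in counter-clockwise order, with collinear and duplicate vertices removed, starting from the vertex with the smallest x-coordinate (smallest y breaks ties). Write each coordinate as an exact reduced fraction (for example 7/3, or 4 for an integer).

1. After x ≥ 14: [(14,20) (14,28/3) (18,20)]
2. After x ≤ 19: [(14,20) (14,28/3) (18,20)]
3. After y ≥ 5: [(14,20) (14,28/3) (18,20)]
4. After y ≤ 14: [(14,14) (14,28/3) (63/4,14)]
5. Canonical ring: [(14,28/3) (63/4,14) (14,14)]

Clipped polygon: [(14,28/3) (63/4,14) (14,14)]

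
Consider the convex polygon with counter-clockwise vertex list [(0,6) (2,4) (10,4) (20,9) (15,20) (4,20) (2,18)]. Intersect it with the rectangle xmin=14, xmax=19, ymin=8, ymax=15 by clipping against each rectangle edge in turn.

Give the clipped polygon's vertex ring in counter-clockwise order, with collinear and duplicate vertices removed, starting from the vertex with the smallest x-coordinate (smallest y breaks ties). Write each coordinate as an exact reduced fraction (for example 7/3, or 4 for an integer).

Clipped polygon: [(14,8) (18,8) (19,17/2) (19,56/5) (190/11,15) (14,15)]

1. After x ≥ 14: [(14,6) (20,9) (15,20) (14,20)]
2. After x ≤ 19: [(14,6) (19,17/2) (19,56/5) (15,20) (14,20)]
3. After y ≥ 8: [(14,8) (18,8) (19,17/2) (19,56/5) (15,20) (14,20)]
4. After y ≤ 15: [(14,15) (14,8) (18,8) (19,17/2) (19,56/5) (190/11,15)]
5. Canonical ring: [(14,8) (18,8) (19,17/2) (19,56/5) (190/11,15) (14,15)]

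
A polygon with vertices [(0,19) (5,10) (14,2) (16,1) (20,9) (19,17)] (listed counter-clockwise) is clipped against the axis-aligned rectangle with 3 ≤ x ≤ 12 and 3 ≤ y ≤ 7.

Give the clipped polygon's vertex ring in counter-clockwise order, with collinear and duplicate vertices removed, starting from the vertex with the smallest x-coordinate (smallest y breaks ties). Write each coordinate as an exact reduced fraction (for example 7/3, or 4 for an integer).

1. After x ≥ 3: [(3,355/19) (3,68/5) (5,10) (14,2) (16,1) (20,9) (19,17)]
2. After x ≤ 12: [(12,337/19) (3,355/19) (3,68/5) (5,10) (12,34/9)]
3. After y ≥ 3: [(12,337/19) (3,355/19) (3,68/5) (5,10) (12,34/9)]
4. After y ≤ 7: [(12,7) (67/8,7) (12,34/9)]
5. Canonical ring: [(67/8,7) (12,34/9) (12,7)]

Clipped polygon: [(67/8,7) (12,34/9) (12,7)]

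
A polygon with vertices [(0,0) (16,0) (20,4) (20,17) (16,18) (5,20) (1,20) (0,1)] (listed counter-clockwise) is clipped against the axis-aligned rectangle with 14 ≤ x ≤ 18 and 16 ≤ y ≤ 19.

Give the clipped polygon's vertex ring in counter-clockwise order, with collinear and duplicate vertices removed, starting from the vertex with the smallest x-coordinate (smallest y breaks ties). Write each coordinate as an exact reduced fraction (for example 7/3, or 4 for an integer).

1. After x ≥ 14: [(14,0) (16,0) (20,4) (20,17) (16,18) (14,202/11)]
2. After x ≤ 18: [(14,0) (16,0) (18,2) (18,35/2) (16,18) (14,202/11)]
3. After y ≥ 16: [(14,16) (18,16) (18,35/2) (16,18) (14,202/11)]
4. After y ≤ 19: [(14,16) (18,16) (18,35/2) (16,18) (14,202/11)]
5. Canonical ring: [(14,16) (18,16) (18,35/2) (16,18) (14,202/11)]

Clipped polygon: [(14,16) (18,16) (18,35/2) (16,18) (14,202/11)]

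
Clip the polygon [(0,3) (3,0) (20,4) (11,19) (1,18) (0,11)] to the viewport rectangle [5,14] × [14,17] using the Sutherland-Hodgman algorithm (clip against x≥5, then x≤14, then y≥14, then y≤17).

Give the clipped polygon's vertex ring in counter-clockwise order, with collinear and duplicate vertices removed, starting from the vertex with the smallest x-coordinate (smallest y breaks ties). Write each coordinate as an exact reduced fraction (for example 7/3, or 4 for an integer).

1. After x ≥ 5: [(5,8/17) (20,4) (11,19) (5,92/5)]
2. After x ≤ 14: [(5,8/17) (14,44/17) (14,14) (11,19) (5,92/5)]
3. After y ≥ 14: [(5,14) (14,14) (14,14) (11,19) (5,92/5)]
4. After y ≤ 17: [(5,17) (5,14) (14,14) (14,14) (61/5,17)]
5. Canonical ring: [(5,14) (14,14) (61/5,17) (5,17)]

Clipped polygon: [(5,14) (14,14) (61/5,17) (5,17)]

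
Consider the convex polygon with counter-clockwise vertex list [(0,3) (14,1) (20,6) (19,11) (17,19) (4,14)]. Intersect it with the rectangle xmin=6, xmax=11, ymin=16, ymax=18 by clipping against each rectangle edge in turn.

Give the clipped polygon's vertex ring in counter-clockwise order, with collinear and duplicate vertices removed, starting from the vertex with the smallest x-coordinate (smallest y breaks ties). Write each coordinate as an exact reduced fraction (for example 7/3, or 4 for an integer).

1. After x ≥ 6: [(6,15/7) (14,1) (20,6) (19,11) (17,19) (6,192/13)]
2. After x ≤ 11: [(6,15/7) (11,10/7) (11,217/13) (6,192/13)]
3. After y ≥ 16: [(11,16) (11,217/13) (46/5,16)]
4. After y ≤ 18: [(11,16) (11,217/13) (46/5,16)]
5. Canonical ring: [(46/5,16) (11,16) (11,217/13)]

Clipped polygon: [(46/5,16) (11,16) (11,217/13)]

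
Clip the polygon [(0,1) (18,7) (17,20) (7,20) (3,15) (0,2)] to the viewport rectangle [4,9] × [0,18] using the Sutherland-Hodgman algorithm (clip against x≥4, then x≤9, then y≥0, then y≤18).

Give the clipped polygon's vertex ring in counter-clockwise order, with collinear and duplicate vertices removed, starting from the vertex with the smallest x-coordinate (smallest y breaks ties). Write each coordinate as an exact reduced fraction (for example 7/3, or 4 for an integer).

1. After x ≥ 4: [(4,7/3) (18,7) (17,20) (7,20) (4,65/4)]
2. After x ≤ 9: [(4,7/3) (9,4) (9,20) (7,20) (4,65/4)]
3. After y ≥ 0: [(4,7/3) (9,4) (9,20) (7,20) (4,65/4)]
4. After y ≤ 18: [(4,7/3) (9,4) (9,18) (27/5,18) (4,65/4)]
5. Canonical ring: [(4,7/3) (9,4) (9,18) (27/5,18) (4,65/4)]

Clipped polygon: [(4,7/3) (9,4) (9,18) (27/5,18) (4,65/4)]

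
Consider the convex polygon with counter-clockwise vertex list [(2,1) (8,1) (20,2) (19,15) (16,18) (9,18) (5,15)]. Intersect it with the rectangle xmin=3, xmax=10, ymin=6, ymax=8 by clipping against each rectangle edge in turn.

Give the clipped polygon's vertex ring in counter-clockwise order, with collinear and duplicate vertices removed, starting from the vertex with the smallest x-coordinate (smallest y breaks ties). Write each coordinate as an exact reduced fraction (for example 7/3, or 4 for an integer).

1. After x ≥ 3: [(3,17/3) (3,1) (8,1) (20,2) (19,15) (16,18) (9,18) (5,15)]
2. After x ≤ 10: [(3,17/3) (3,1) (8,1) (10,7/6) (10,18) (9,18) (5,15)]
3. After y ≥ 6: [(43/14,6) (10,6) (10,18) (9,18) (5,15)]
4. After y ≤ 8: [(7/2,8) (43/14,6) (10,6) (10,8)]
5. Canonical ring: [(43/14,6) (10,6) (10,8) (7/2,8)]

Clipped polygon: [(43/14,6) (10,6) (10,8) (7/2,8)]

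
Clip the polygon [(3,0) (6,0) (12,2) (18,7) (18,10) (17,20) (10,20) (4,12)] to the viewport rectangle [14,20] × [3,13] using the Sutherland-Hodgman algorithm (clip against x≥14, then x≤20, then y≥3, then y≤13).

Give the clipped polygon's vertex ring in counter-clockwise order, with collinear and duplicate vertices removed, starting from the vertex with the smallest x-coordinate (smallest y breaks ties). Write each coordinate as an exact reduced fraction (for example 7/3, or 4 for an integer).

1. After x ≥ 14: [(14,11/3) (18,7) (18,10) (17,20) (14,20)]
2. After x ≤ 20: [(14,11/3) (18,7) (18,10) (17,20) (14,20)]
3. After y ≥ 3: [(14,11/3) (18,7) (18,10) (17,20) (14,20)]
4. After y ≤ 13: [(14,13) (14,11/3) (18,7) (18,10) (177/10,13)]
5. Canonical ring: [(14,11/3) (18,7) (18,10) (177/10,13) (14,13)]

Clipped polygon: [(14,11/3) (18,7) (18,10) (177/10,13) (14,13)]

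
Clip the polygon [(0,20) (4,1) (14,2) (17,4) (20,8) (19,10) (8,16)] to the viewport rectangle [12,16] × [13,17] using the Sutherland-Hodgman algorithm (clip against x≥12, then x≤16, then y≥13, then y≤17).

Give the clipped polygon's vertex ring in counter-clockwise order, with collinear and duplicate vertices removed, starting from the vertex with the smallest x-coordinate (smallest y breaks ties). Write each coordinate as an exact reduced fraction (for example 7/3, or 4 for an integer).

Clipped polygon: [(12,13) (27/2,13) (12,152/11)]

1. After x ≥ 12: [(12,9/5) (14,2) (17,4) (20,8) (19,10) (12,152/11)]
2. After x ≤ 16: [(12,9/5) (14,2) (16,10/3) (16,128/11) (12,152/11)]
3. After y ≥ 13: [(12,13) (27/2,13) (12,152/11)]
4. After y ≤ 17: [(12,13) (27/2,13) (12,152/11)]
5. Canonical ring: [(12,13) (27/2,13) (12,152/11)]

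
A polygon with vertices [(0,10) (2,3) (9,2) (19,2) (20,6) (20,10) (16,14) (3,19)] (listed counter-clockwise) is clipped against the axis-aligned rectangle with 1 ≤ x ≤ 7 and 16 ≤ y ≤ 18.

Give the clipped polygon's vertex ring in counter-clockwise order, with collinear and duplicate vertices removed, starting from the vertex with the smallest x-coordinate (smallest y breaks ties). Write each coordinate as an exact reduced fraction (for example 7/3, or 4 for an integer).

1. After x ≥ 1: [(1,13) (1,13/2) (2,3) (9,2) (19,2) (20,6) (20,10) (16,14) (3,19)]
2. After x ≤ 7: [(1,13) (1,13/2) (2,3) (7,16/7) (7,227/13) (3,19)]
3. After y ≥ 16: [(2,16) (7,16) (7,227/13) (3,19)]
4. After y ≤ 18: [(8/3,18) (2,16) (7,16) (7,227/13) (28/5,18)]
5. Canonical ring: [(2,16) (7,16) (7,227/13) (28/5,18) (8/3,18)]

Clipped polygon: [(2,16) (7,16) (7,227/13) (28/5,18) (8/3,18)]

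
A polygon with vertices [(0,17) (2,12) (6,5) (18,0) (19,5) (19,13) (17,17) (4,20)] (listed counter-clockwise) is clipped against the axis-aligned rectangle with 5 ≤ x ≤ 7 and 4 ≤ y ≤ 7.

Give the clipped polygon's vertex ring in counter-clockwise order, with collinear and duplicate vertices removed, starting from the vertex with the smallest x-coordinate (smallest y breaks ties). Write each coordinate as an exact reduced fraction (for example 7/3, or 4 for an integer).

1. After x ≥ 5: [(5,27/4) (6,5) (18,0) (19,5) (19,13) (17,17) (5,257/13)]
2. After x ≤ 7: [(5,27/4) (6,5) (7,55/12) (7,251/13) (5,257/13)]
3. After y ≥ 4: [(5,27/4) (6,5) (7,55/12) (7,251/13) (5,257/13)]
4. After y ≤ 7: [(5,7) (5,27/4) (6,5) (7,55/12) (7,7)]
5. Canonical ring: [(5,27/4) (6,5) (7,55/12) (7,7) (5,7)]

Clipped polygon: [(5,27/4) (6,5) (7,55/12) (7,7) (5,7)]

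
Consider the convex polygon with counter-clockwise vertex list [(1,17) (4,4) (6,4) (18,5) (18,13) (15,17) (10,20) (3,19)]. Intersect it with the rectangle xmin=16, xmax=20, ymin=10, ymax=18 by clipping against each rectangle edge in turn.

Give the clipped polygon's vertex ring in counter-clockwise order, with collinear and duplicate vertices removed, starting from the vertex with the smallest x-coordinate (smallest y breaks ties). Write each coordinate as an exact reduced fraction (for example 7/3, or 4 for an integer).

1. After x ≥ 16: [(16,29/6) (18,5) (18,13) (16,47/3)]
2. After x ≤ 20: [(16,29/6) (18,5) (18,13) (16,47/3)]
3. After y ≥ 10: [(16,10) (18,10) (18,13) (16,47/3)]
4. After y ≤ 18: [(16,10) (18,10) (18,13) (16,47/3)]
5. Canonical ring: [(16,10) (18,10) (18,13) (16,47/3)]

Clipped polygon: [(16,10) (18,10) (18,13) (16,47/3)]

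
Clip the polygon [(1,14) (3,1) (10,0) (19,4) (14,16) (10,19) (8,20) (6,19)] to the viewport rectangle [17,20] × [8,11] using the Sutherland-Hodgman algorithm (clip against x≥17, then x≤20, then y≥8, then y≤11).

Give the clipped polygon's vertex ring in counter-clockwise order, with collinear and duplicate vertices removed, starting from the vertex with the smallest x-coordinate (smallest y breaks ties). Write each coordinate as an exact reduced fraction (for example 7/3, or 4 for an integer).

Clipped polygon: [(17,8) (52/3,8) (17,44/5)]

1. After x ≥ 17: [(17,28/9) (19,4) (17,44/5)]
2. After x ≤ 20: [(17,28/9) (19,4) (17,44/5)]
3. After y ≥ 8: [(17,8) (52/3,8) (17,44/5)]
4. After y ≤ 11: [(17,8) (52/3,8) (17,44/5)]
5. Canonical ring: [(17,8) (52/3,8) (17,44/5)]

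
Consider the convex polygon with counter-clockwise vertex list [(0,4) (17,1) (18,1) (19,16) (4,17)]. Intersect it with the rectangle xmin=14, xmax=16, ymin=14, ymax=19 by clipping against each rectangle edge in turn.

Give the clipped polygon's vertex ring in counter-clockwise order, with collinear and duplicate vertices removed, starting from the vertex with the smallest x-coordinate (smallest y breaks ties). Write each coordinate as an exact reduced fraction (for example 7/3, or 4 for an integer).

1. After x ≥ 14: [(14,26/17) (17,1) (18,1) (19,16) (14,49/3)]
2. After x ≤ 16: [(14,26/17) (16,20/17) (16,81/5) (14,49/3)]
3. After y ≥ 14: [(14,14) (16,14) (16,81/5) (14,49/3)]
4. After y ≤ 19: [(14,14) (16,14) (16,81/5) (14,49/3)]
5. Canonical ring: [(14,14) (16,14) (16,81/5) (14,49/3)]

Clipped polygon: [(14,14) (16,14) (16,81/5) (14,49/3)]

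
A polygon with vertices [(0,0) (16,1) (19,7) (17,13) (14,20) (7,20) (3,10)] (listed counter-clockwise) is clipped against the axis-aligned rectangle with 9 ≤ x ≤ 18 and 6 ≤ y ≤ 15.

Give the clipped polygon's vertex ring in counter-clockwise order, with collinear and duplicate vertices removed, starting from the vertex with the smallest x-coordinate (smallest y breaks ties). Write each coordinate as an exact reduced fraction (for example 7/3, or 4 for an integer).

Clipped polygon: [(9,6) (18,6) (18,10) (17,13) (113/7,15) (9,15)]

1. After x ≥ 9: [(9,9/16) (16,1) (19,7) (17,13) (14,20) (9,20)]
2. After x ≤ 18: [(9,9/16) (16,1) (18,5) (18,10) (17,13) (14,20) (9,20)]
3. After y ≥ 6: [(9,6) (18,6) (18,10) (17,13) (14,20) (9,20)]
4. After y ≤ 15: [(9,15) (9,6) (18,6) (18,10) (17,13) (113/7,15)]
5. Canonical ring: [(9,6) (18,6) (18,10) (17,13) (113/7,15) (9,15)]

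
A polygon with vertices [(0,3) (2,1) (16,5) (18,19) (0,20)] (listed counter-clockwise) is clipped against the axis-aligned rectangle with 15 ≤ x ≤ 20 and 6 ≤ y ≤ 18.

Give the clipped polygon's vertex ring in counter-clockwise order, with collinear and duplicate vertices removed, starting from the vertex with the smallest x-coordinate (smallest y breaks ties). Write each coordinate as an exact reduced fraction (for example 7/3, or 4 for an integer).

1. After x ≥ 15: [(15,33/7) (16,5) (18,19) (15,115/6)]
2. After x ≤ 20: [(15,33/7) (16,5) (18,19) (15,115/6)]
3. After y ≥ 6: [(15,6) (113/7,6) (18,19) (15,115/6)]
4. After y ≤ 18: [(15,18) (15,6) (113/7,6) (125/7,18)]
5. Canonical ring: [(15,6) (113/7,6) (125/7,18) (15,18)]

Clipped polygon: [(15,6) (113/7,6) (125/7,18) (15,18)]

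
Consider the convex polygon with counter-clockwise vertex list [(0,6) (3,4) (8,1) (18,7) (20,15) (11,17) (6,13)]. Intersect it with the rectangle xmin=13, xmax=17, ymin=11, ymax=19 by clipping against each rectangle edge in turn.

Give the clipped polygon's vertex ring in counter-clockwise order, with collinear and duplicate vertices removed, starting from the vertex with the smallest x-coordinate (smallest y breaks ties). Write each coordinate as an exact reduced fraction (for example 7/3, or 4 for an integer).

1. After x ≥ 13: [(13,4) (18,7) (20,15) (13,149/9)]
2. After x ≤ 17: [(13,4) (17,32/5) (17,47/3) (13,149/9)]
3. After y ≥ 11: [(13,11) (17,11) (17,47/3) (13,149/9)]
4. After y ≤ 19: [(13,11) (17,11) (17,47/3) (13,149/9)]
5. Canonical ring: [(13,11) (17,11) (17,47/3) (13,149/9)]

Clipped polygon: [(13,11) (17,11) (17,47/3) (13,149/9)]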